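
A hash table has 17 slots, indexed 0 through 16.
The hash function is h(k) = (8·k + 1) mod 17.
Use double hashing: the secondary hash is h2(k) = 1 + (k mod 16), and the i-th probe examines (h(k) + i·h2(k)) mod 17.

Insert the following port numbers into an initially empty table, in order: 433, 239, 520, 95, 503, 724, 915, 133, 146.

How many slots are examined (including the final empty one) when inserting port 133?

Insert 433: h=14, slot 14 empty => index 14.
Insert 239: h=9, slot 9 empty => index 9.
Insert 520: h=13, slot 13 empty => index 13.
Insert 95: h=13, h2=16, slot 13 occupied => index 12.
Insert 503: h=13, h2=8, slot 13 occupied => index 4.
Insert 724: h=13, h2=5, slot 13 occupied => index 1.
Insert 915: h=11, slot 11 empty => index 11.
Insert 133: h=11, h2=6, slot 11 occupied => index 0.
Insert 146: h=13, h2=3, slot 13 occupied => index 16.
Table: [133, 724, -, -, 503, -, -, -, -, 239, -, 915, 95, 520, 433, -, 146]

2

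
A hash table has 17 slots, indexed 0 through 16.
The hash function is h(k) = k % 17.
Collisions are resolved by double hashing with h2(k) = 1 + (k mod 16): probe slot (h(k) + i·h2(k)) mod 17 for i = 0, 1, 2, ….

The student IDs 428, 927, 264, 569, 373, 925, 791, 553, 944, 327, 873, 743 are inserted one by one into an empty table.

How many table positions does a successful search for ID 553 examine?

2

428: h=3 → slot 3
927: h=9 → slot 9
264: h=9, h2=9, probe 9,1 → slot 1
569: h=8 → slot 8
373: h=16 → slot 16
925: h=7 → slot 7
791: h=9, h2=8, probe 9,0 → slot 0
553: h=9, h2=10, probe 9,2 → slot 2
944: h=9, h2=1, probe 9,10 → slot 10
327: h=4 → slot 4
873: h=6 → slot 6
743: h=12 → slot 12
Table: [791, 264, 553, 428, 327, —, 873, 925, 569, 927, 944, —, 743, —, —, —, 373]
Lookup 553: h=9, h2=10, probe 9,2 → found at 2.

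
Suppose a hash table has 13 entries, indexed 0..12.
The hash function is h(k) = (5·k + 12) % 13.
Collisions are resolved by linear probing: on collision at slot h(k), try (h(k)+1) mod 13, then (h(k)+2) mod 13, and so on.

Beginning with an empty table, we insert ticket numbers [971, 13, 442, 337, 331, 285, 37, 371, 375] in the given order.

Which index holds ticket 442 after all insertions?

0

Insert 971: h=5, slot 5 empty => index 5.
Insert 13: h=12, slot 12 empty => index 12.
Insert 442: h=12, slot 12 occupied => index 0.
Insert 337: h=7, slot 7 empty => index 7.
Insert 331: h=3, slot 3 empty => index 3.
Insert 285: h=7, slot 7 occupied => index 8.
Insert 37: h=2, slot 2 empty => index 2.
Insert 371: h=8, slot 8 occupied => index 9.
Insert 375: h=2, slots 2,3 occupied => index 4.
Table: [442, ∅, 37, 331, 375, 971, ∅, 337, 285, 371, ∅, ∅, 13]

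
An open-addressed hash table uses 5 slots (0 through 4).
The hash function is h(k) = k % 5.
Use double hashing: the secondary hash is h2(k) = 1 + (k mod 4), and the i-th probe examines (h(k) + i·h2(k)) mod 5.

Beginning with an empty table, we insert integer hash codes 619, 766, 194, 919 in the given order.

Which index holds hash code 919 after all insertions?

619 hashes to 4; slot 4 is free → place at 4.
766 hashes to 1; slot 1 is free → place at 1.
194 hashes to 4, h2=3; 4 taken → place at 2.
919 hashes to 4, h2=4; 4 taken → place at 3.
Table: [-, 766, 194, 919, 619]

3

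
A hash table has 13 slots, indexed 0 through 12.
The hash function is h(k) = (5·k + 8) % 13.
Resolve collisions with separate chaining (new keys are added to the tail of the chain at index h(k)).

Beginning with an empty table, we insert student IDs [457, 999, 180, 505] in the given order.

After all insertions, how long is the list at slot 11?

3

457 → bucket 5
999 → bucket 11
180 → bucket 11 (collision)
505 → bucket 11 (collision)
Final buckets:
0: ∅
1: ∅
2: ∅
3: ∅
4: ∅
5: 457
6: ∅
7: ∅
8: ∅
9: ∅
10: ∅
11: 999 -> 180 -> 505
12: ∅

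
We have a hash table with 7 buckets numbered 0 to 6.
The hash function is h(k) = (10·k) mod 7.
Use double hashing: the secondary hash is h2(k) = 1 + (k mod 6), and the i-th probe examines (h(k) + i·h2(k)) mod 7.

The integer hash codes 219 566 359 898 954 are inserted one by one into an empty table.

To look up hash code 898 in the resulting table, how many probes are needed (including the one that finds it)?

219: h=6 => slot 6
566: h=4 => slot 4
359: h=6, h2=6, probe 6,5 => slot 5
898: h=6, h2=5, probe 6,4,2 => slot 2
954: h=6, h2=1, probe 6,0 => slot 0
Table: [954, —, 898, —, 566, 359, 219]
Lookup 898: h=6, h2=5, probe 6,4,2 → found at 2.

3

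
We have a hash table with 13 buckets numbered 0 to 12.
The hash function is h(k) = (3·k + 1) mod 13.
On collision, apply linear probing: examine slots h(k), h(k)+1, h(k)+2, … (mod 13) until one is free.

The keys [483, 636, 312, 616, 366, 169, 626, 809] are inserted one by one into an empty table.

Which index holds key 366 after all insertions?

483 hashes to 7; slot 7 is free => place at 7.
636 hashes to 11; slot 11 is free => place at 11.
312 hashes to 1; slot 1 is free => place at 1.
616 hashes to 3; slot 3 is free => place at 3.
366 hashes to 7; 7 taken => place at 8.
169 hashes to 1; 1 taken => place at 2.
626 hashes to 7; 7,8 taken => place at 9.
809 hashes to 10; slot 10 is free => place at 10.
Table: [-, 312, 169, 616, -, -, -, 483, 366, 626, 809, 636, -]

8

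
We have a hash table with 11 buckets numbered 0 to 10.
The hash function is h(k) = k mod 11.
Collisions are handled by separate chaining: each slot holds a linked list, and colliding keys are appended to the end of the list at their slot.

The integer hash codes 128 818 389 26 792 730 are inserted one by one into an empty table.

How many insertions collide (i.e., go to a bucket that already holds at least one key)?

128 → bucket 7
818 → bucket 4
389 → bucket 4 (collision)
26 → bucket 4 (collision)
792 → bucket 0
730 → bucket 4 (collision)
Final buckets:
0: 792
1: —
2: —
3: —
4: 818 -> 389 -> 26 -> 730
5: —
6: —
7: 128
8: —
9: —
10: —

3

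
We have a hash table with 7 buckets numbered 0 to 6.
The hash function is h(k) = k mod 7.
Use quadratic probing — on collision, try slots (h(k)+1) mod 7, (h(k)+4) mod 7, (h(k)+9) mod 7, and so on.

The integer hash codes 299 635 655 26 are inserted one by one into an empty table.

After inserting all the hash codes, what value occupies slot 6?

635

299: h=5 → slot 5
635: h=5, probe 5,6 → slot 6
655: h=4 → slot 4
26: h=5, probe 5,6,2 → slot 2
Table: [-, -, 26, -, 655, 299, 635]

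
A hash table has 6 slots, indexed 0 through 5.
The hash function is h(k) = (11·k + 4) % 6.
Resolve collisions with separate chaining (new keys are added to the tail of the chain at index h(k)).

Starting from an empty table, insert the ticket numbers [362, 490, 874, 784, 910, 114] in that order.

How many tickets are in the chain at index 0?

Insert 362: h=2, bucket 2 empty -> new chain.
Insert 490: h=0, bucket 0 empty -> new chain.
Insert 874: h=0, bucket 0 nonempty -> append to chain.
Insert 784: h=0, bucket 0 nonempty -> append to chain.
Insert 910: h=0, bucket 0 nonempty -> append to chain.
Insert 114: h=4, bucket 4 empty -> new chain.
Final buckets:
0: 490 -> 874 -> 784 -> 910
1: .
2: 362
3: .
4: 114
5: .

4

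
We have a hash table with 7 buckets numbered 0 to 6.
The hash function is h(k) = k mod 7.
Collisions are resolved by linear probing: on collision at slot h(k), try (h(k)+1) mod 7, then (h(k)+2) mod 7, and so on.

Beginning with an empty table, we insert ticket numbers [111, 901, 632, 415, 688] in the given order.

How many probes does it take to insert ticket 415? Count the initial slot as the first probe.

2

111 hashes to 6; slot 6 is free -> place at 6.
901 hashes to 5; slot 5 is free -> place at 5.
632 hashes to 2; slot 2 is free -> place at 2.
415 hashes to 2; 2 taken -> place at 3.
688 hashes to 2; 2,3 taken -> place at 4.
Table: [., ., 632, 415, 688, 901, 111]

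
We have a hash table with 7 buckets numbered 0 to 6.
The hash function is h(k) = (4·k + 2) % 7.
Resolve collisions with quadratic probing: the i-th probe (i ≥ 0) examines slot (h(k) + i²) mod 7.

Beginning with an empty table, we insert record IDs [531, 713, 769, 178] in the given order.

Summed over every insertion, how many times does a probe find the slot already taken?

531: h=5 → slot 5
713: h=5, probe 5,6 → slot 6
769: h=5, probe 5,6,2 → slot 2
178: h=0 → slot 0
Table: [178, ∅, 769, ∅, ∅, 531, 713]

3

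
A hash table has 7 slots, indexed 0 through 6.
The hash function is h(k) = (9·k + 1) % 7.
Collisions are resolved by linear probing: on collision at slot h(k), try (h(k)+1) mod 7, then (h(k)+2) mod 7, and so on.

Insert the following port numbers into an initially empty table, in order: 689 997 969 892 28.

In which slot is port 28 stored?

689 hashes to 0; slot 0 is free -> place at 0.
997 hashes to 0; 0 taken -> place at 1.
969 hashes to 0; 0,1 taken -> place at 2.
892 hashes to 0; 0,1,2 taken -> place at 3.
28 hashes to 1; 1,2,3 taken -> place at 4.
Table: [689, 997, 969, 892, 28, ∅, ∅]

4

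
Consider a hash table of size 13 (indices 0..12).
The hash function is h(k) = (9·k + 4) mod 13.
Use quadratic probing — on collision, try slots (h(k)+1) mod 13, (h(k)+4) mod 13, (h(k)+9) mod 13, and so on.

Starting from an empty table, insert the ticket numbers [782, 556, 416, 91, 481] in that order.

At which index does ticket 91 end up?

782: h=9 => slot 9
556: h=3 => slot 3
416: h=4 => slot 4
91: h=4, probe 4,5 => slot 5
481: h=4, probe 4,5,8 => slot 8
Table: [-, -, -, 556, 416, 91, -, -, 481, 782, -, -, -]

5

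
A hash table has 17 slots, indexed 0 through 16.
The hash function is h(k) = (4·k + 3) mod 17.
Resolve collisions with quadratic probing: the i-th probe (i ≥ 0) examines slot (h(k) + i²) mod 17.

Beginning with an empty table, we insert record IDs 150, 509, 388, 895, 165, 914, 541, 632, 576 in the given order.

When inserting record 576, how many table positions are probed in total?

5

150: h=8 -> slot 8
509: h=16 -> slot 16
388: h=8, probe 8,9 -> slot 9
895: h=13 -> slot 13
165: h=0 -> slot 0
914: h=4 -> slot 4
541: h=8, probe 8,9,12 -> slot 12
632: h=15 -> slot 15
576: h=12, probe 12,13,16,4,11 -> slot 11
Table: [165, _, _, _, 914, _, _, _, 150, 388, _, 576, 541, 895, _, 632, 509]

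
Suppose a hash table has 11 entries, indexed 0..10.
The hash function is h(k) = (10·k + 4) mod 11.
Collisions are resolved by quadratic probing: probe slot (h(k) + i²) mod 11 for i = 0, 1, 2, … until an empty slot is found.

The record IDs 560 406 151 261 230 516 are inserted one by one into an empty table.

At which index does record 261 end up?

560 hashes to 5; slot 5 is free -> place at 5.
406 hashes to 5; 5 taken -> place at 6.
151 hashes to 7; slot 7 is free -> place at 7.
261 hashes to 7; 7 taken -> place at 8.
230 hashes to 5; 5,6 taken -> place at 9.
516 hashes to 5; 5,6,9 taken -> place at 3.
Table: [_, _, _, 516, _, 560, 406, 151, 261, 230, _]

8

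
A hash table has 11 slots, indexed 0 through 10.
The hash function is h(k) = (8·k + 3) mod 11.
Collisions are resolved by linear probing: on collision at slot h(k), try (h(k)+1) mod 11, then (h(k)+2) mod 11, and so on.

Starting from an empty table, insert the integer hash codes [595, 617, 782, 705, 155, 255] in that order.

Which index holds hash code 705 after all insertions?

3

595 hashes to 0; slot 0 is free => place at 0.
617 hashes to 0; 0 taken => place at 1.
782 hashes to 0; 0,1 taken => place at 2.
705 hashes to 0; 0,1,2 taken => place at 3.
155 hashes to 0; 0,1,2,3 taken => place at 4.
255 hashes to 8; slot 8 is free => place at 8.
Table: [595, 617, 782, 705, 155, ∅, ∅, ∅, 255, ∅, ∅]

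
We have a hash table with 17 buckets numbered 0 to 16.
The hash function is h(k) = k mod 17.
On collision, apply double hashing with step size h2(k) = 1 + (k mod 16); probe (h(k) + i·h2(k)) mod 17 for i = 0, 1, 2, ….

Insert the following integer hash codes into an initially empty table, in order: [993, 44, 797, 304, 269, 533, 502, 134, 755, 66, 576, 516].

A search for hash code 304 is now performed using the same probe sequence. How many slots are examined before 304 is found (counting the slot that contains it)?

2

Insert 993: h=7, slot 7 empty => index 7.
Insert 44: h=10, slot 10 empty => index 10.
Insert 797: h=15, slot 15 empty => index 15.
Insert 304: h=15, h2=1, slot 15 occupied => index 16.
Insert 269: h=14, slot 14 empty => index 14.
Insert 533: h=6, slot 6 empty => index 6.
Insert 502: h=9, slot 9 empty => index 9.
Insert 134: h=15, h2=7, slot 15 occupied => index 5.
Insert 755: h=7, h2=4, slot 7 occupied => index 11.
Insert 66: h=15, h2=3, slot 15 occupied => index 1.
Insert 576: h=15, h2=1, slots 15,16 occupied => index 0.
Insert 516: h=6, h2=5, slots 6,11,16 occupied => index 4.
Table: [576, 66, _, _, 516, 134, 533, 993, _, 502, 44, 755, _, _, 269, 797, 304]
Lookup 304: h=15, h2=1, probe 15,16 → found at 16.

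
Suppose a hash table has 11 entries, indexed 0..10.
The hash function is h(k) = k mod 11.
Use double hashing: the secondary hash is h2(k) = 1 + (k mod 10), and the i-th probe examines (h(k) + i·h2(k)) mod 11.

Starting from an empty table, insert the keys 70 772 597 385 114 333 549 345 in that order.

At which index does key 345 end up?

5

70: h=4 → slot 4
772: h=2 → slot 2
597: h=3 → slot 3
385: h=0 → slot 0
114: h=4, h2=5, probe 4,9 → slot 9
333: h=3, h2=4, probe 3,7 → slot 7
549: h=10 → slot 10
345: h=4, h2=6, probe 4,10,5 → slot 5
Table: [385, ., 772, 597, 70, 345, ., 333, ., 114, 549]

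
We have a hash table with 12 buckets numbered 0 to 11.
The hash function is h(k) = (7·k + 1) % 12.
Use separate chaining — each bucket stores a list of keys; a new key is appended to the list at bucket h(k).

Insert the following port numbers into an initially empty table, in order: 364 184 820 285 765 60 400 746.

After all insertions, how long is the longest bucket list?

4

Insert 364: h=5, bucket 5 empty -> new chain.
Insert 184: h=5, bucket 5 nonempty -> append to chain.
Insert 820: h=5, bucket 5 nonempty -> append to chain.
Insert 285: h=4, bucket 4 empty -> new chain.
Insert 765: h=4, bucket 4 nonempty -> append to chain.
Insert 60: h=1, bucket 1 empty -> new chain.
Insert 400: h=5, bucket 5 nonempty -> append to chain.
Insert 746: h=3, bucket 3 empty -> new chain.
Final buckets:
0: .
1: 60
2: .
3: 746
4: 285 -> 765
5: 364 -> 184 -> 820 -> 400
6: .
7: .
8: .
9: .
10: .
11: .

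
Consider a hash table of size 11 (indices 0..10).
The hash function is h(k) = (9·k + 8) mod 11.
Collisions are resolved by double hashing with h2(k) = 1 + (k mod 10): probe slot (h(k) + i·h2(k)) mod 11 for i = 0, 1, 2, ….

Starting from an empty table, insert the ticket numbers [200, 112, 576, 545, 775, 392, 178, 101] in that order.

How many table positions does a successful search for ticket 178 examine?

200 hashes to 4; slot 4 is free → place at 4.
112 hashes to 4, h2=3; 4 taken → place at 7.
576 hashes to 0; slot 0 is free → place at 0.
545 hashes to 7, h2=6; 7 taken → place at 2.
775 hashes to 9; slot 9 is free → place at 9.
392 hashes to 5; slot 5 is free → place at 5.
178 hashes to 4, h2=9; 4,2,0,9,7,5 taken → place at 3.
101 hashes to 4, h2=2; 4 taken → place at 6.
Table: [576, ∅, 545, 178, 200, 392, 101, 112, ∅, 775, ∅]
Lookup 178: h=4, h2=9, probe 4,2,0,9,7,5,3 → found at 3.

7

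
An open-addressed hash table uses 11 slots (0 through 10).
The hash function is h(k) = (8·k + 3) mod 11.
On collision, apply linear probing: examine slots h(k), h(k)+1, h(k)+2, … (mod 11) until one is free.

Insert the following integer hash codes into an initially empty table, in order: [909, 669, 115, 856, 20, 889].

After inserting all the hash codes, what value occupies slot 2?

909: h=4 -> slot 4
669: h=9 -> slot 9
115: h=10 -> slot 10
856: h=9, probe 9,10,0 -> slot 0
20: h=9, probe 9,10,0,1 -> slot 1
889: h=9, probe 9,10,0,1,2 -> slot 2
Table: [856, 20, 889, -, 909, -, -, -, -, 669, 115]

889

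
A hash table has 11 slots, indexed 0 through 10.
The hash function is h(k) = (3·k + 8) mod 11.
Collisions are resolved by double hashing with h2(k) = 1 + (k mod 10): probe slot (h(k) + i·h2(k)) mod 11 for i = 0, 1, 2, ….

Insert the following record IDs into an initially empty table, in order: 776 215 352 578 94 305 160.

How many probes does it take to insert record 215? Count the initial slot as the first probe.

2

Insert 776: h=4, slot 4 empty -> index 4.
Insert 215: h=4, h2=6, slot 4 occupied -> index 10.
Insert 352: h=8, slot 8 empty -> index 8.
Insert 578: h=4, h2=9, slot 4 occupied -> index 2.
Insert 94: h=4, h2=5, slot 4 occupied -> index 9.
Insert 305: h=10, h2=6, slot 10 occupied -> index 5.
Insert 160: h=4, h2=1, slots 4,5 occupied -> index 6.
Table: [∅, ∅, 578, ∅, 776, 305, 160, ∅, 352, 94, 215]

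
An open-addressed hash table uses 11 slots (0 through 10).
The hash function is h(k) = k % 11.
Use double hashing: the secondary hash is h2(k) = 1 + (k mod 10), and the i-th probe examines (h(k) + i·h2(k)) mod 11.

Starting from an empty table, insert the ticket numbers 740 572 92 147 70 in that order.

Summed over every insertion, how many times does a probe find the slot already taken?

740 hashes to 3; slot 3 is free -> place at 3.
572 hashes to 0; slot 0 is free -> place at 0.
92 hashes to 4; slot 4 is free -> place at 4.
147 hashes to 4, h2=8; 4 taken -> place at 1.
70 hashes to 4, h2=1; 4 taken -> place at 5.
Table: [572, 147, ∅, 740, 92, 70, ∅, ∅, ∅, ∅, ∅]

2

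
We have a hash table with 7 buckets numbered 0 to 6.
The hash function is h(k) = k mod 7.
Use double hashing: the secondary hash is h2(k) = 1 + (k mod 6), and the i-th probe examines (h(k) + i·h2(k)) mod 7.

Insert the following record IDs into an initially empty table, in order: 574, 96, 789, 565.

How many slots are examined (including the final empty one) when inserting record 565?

574: h=0 -> slot 0
96: h=5 -> slot 5
789: h=5, h2=4, probe 5,2 -> slot 2
565: h=5, h2=2, probe 5,0,2,4 -> slot 4
Table: [574, -, 789, -, 565, 96, -]

4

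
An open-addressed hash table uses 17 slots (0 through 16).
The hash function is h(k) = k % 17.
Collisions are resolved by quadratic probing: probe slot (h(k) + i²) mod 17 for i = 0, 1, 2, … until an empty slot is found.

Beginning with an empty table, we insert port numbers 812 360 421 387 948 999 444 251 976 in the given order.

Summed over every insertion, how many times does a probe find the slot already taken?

15

Insert 812: h=13, slot 13 empty -> index 13.
Insert 360: h=3, slot 3 empty -> index 3.
Insert 421: h=13, slot 13 occupied -> index 14.
Insert 387: h=13, slots 13,14 occupied -> index 0.
Insert 948: h=13, slots 13,14,0 occupied -> index 5.
Insert 999: h=13, slots 13,14,0,5 occupied -> index 12.
Insert 444: h=2, slot 2 empty -> index 2.
Insert 251: h=13, slots 13,14,0,5,12 occupied -> index 4.
Insert 976: h=7, slot 7 empty -> index 7.
Table: [387, ∅, 444, 360, 251, 948, ∅, 976, ∅, ∅, ∅, ∅, 999, 812, 421, ∅, ∅]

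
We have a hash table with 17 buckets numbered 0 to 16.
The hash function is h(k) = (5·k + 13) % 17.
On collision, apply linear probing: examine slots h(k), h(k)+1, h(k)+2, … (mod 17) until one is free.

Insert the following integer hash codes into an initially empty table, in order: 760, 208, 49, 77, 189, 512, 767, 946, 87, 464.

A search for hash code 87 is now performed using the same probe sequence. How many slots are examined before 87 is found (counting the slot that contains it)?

5

760 hashes to 5; slot 5 is free → place at 5.
208 hashes to 16; slot 16 is free → place at 16.
49 hashes to 3; slot 3 is free → place at 3.
77 hashes to 7; slot 7 is free → place at 7.
189 hashes to 6; slot 6 is free → place at 6.
512 hashes to 6; 6,7 taken → place at 8.
767 hashes to 6; 6,7,8 taken → place at 9.
946 hashes to 0; slot 0 is free → place at 0.
87 hashes to 6; 6,7,8,9 taken → place at 10.
464 hashes to 4; slot 4 is free → place at 4.
Table: [946, ., ., 49, 464, 760, 189, 77, 512, 767, 87, ., ., ., ., ., 208]
Lookup 87: h=6, probe 6,7,8,9,10 → found at 10.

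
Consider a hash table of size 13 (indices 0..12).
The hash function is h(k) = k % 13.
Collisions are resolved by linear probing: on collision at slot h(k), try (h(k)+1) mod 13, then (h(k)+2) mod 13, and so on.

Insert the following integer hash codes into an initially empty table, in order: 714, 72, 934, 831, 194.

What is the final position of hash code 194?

1

714: h=12 => slot 12
72: h=7 => slot 7
934: h=11 => slot 11
831: h=12, probe 12,0 => slot 0
194: h=12, probe 12,0,1 => slot 1
Table: [831, 194, ∅, ∅, ∅, ∅, ∅, 72, ∅, ∅, ∅, 934, 714]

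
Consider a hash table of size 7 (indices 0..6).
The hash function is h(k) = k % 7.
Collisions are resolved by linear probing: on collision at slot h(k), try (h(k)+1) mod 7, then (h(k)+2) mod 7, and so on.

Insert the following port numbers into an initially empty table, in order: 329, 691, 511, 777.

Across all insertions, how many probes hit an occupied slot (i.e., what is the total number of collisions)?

3

Insert 329: h=0, slot 0 empty → index 0.
Insert 691: h=5, slot 5 empty → index 5.
Insert 511: h=0, slot 0 occupied → index 1.
Insert 777: h=0, slots 0,1 occupied → index 2.
Table: [329, 511, 777, ., ., 691, .]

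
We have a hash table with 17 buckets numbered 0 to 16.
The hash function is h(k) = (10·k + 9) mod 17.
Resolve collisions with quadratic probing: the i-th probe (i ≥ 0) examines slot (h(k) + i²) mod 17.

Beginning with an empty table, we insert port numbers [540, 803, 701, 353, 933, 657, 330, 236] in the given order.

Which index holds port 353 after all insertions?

540 hashes to 3; slot 3 is free → place at 3.
803 hashes to 15; slot 15 is free → place at 15.
701 hashes to 15; 15 taken → place at 16.
353 hashes to 3; 3 taken → place at 4.
933 hashes to 6; slot 6 is free → place at 6.
657 hashes to 0; slot 0 is free → place at 0.
330 hashes to 11; slot 11 is free → place at 11.
236 hashes to 6; 6 taken → place at 7.
Table: [657, _, _, 540, 353, _, 933, 236, _, _, _, 330, _, _, _, 803, 701]

4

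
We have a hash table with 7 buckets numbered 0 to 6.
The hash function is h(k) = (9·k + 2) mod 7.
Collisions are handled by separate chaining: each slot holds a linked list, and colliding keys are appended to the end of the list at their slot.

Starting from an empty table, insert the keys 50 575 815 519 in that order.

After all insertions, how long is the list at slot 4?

3

50 → bucket 4
575 → bucket 4 (collision)
815 → bucket 1
519 → bucket 4 (collision)
Final buckets:
0: -
1: 815
2: -
3: -
4: 50 -> 575 -> 519
5: -
6: -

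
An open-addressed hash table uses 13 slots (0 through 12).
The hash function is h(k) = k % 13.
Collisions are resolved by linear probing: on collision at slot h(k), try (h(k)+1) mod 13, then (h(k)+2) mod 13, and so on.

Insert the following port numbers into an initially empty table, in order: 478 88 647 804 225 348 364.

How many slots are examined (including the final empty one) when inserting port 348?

5

Insert 478: h=10, slot 10 empty → index 10.
Insert 88: h=10, slot 10 occupied → index 11.
Insert 647: h=10, slots 10,11 occupied → index 12.
Insert 804: h=11, slots 11,12 occupied → index 0.
Insert 225: h=4, slot 4 empty → index 4.
Insert 348: h=10, slots 10,11,12,0 occupied → index 1.
Insert 364: h=0, slots 0,1 occupied → index 2.
Table: [804, 348, 364, ∅, 225, ∅, ∅, ∅, ∅, ∅, 478, 88, 647]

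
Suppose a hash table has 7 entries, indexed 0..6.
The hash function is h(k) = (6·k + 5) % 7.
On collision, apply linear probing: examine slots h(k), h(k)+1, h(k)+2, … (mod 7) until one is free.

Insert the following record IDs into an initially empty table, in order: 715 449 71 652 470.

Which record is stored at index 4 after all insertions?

715

Insert 715: h=4, slot 4 empty -> index 4.
Insert 449: h=4, slot 4 occupied -> index 5.
Insert 71: h=4, slots 4,5 occupied -> index 6.
Insert 652: h=4, slots 4,5,6 occupied -> index 0.
Insert 470: h=4, slots 4,5,6,0 occupied -> index 1.
Table: [652, 470, _, _, 715, 449, 71]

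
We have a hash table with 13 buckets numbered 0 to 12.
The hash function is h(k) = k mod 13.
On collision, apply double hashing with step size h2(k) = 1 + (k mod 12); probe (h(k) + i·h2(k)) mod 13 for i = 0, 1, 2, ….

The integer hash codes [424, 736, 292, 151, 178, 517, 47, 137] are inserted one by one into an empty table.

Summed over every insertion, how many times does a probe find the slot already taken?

424 hashes to 8; slot 8 is free -> place at 8.
736 hashes to 8, h2=5; 8 taken -> place at 0.
292 hashes to 6; slot 6 is free -> place at 6.
151 hashes to 8, h2=8; 8 taken -> place at 3.
178 hashes to 9; slot 9 is free -> place at 9.
517 hashes to 10; slot 10 is free -> place at 10.
47 hashes to 8, h2=12; 8 taken -> place at 7.
137 hashes to 7, h2=6; 7,0,6 taken -> place at 12.
Table: [736, ., ., 151, ., ., 292, 47, 424, 178, 517, ., 137]

6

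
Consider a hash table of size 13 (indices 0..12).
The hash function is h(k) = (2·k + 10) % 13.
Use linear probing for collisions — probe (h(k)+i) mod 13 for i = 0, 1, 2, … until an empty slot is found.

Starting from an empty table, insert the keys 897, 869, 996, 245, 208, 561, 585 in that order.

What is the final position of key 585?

12

897 hashes to 10; slot 10 is free → place at 10.
869 hashes to 6; slot 6 is free → place at 6.
996 hashes to 0; slot 0 is free → place at 0.
245 hashes to 6; 6 taken → place at 7.
208 hashes to 10; 10 taken → place at 11.
561 hashes to 1; slot 1 is free → place at 1.
585 hashes to 10; 10,11 taken → place at 12.
Table: [996, 561, —, —, —, —, 869, 245, —, —, 897, 208, 585]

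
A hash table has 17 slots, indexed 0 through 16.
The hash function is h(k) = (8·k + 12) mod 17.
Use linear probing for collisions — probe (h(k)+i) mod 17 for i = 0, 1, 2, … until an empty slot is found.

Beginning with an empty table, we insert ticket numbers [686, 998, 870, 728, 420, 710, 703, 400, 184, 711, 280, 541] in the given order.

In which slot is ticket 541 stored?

686 hashes to 9; slot 9 is free => place at 9.
998 hashes to 6; slot 6 is free => place at 6.
870 hashes to 2; slot 2 is free => place at 2.
728 hashes to 5; slot 5 is free => place at 5.
420 hashes to 6; 6 taken => place at 7.
710 hashes to 14; slot 14 is free => place at 14.
703 hashes to 9; 9 taken => place at 10.
400 hashes to 16; slot 16 is free => place at 16.
184 hashes to 5; 5,6,7 taken => place at 8.
711 hashes to 5; 5,6,7,8,9,10 taken => place at 11.
280 hashes to 8; 8,9,10,11 taken => place at 12.
541 hashes to 5; 5,6,7,8,9,10,11,12 taken => place at 13.
Table: [., ., 870, ., ., 728, 998, 420, 184, 686, 703, 711, 280, 541, 710, ., 400]

13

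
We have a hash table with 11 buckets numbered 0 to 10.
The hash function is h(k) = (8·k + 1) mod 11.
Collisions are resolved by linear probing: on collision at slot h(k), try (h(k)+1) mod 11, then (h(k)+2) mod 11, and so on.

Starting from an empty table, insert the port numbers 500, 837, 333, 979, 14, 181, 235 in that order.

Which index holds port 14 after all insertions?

4

500: h=8 -> slot 8
837: h=9 -> slot 9
333: h=3 -> slot 3
979: h=1 -> slot 1
14: h=3, probe 3,4 -> slot 4
181: h=8, probe 8,9,10 -> slot 10
235: h=0 -> slot 0
Table: [235, 979, ∅, 333, 14, ∅, ∅, ∅, 500, 837, 181]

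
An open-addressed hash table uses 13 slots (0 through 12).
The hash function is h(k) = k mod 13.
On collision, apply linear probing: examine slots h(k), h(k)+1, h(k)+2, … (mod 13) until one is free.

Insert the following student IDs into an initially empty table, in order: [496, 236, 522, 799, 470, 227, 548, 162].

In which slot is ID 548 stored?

8

Insert 496: h=2, slot 2 empty → index 2.
Insert 236: h=2, slot 2 occupied → index 3.
Insert 522: h=2, slots 2,3 occupied → index 4.
Insert 799: h=6, slot 6 empty → index 6.
Insert 470: h=2, slots 2,3,4 occupied → index 5.
Insert 227: h=6, slot 6 occupied → index 7.
Insert 548: h=2, slots 2,3,4,5,6,7 occupied → index 8.
Insert 162: h=6, slots 6,7,8 occupied → index 9.
Table: [-, -, 496, 236, 522, 470, 799, 227, 548, 162, -, -, -]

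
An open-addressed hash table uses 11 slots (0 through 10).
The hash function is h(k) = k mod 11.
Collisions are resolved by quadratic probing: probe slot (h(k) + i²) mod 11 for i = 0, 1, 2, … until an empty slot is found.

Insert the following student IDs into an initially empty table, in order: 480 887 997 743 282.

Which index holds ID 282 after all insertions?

5

Insert 480: h=7, slot 7 empty → index 7.
Insert 887: h=7, slot 7 occupied → index 8.
Insert 997: h=7, slots 7,8 occupied → index 0.
Insert 743: h=6, slot 6 empty → index 6.
Insert 282: h=7, slots 7,8,0 occupied → index 5.
Table: [997, ., ., ., ., 282, 743, 480, 887, ., .]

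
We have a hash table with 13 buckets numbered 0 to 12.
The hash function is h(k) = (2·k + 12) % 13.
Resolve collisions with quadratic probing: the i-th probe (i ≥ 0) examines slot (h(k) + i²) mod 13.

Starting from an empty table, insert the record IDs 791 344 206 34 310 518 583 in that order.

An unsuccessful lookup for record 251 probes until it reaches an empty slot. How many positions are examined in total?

791: h=8 → slot 8
344: h=11 → slot 11
206: h=8, probe 8,9 → slot 9
34: h=2 → slot 2
310: h=8, probe 8,9,12 → slot 12
518: h=8, probe 8,9,12,4 → slot 4
583: h=8, probe 8,9,12,4,11,7 → slot 7
Table: [—, —, 34, —, 518, —, —, 583, 791, 206, —, 344, 310]
Lookup 251: h=7, probe 7,8,11,3 → slot 3 empty, not found.

4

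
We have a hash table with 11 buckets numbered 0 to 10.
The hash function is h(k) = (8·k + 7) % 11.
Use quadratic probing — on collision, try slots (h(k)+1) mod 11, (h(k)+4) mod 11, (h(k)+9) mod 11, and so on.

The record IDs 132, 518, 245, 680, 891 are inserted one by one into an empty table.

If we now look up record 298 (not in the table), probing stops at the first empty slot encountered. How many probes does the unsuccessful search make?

2

132: h=7 => slot 7
518: h=4 => slot 4
245: h=9 => slot 9
680: h=2 => slot 2
891: h=7, probe 7,8 => slot 8
Table: [∅, ∅, 680, ∅, 518, ∅, ∅, 132, 891, 245, ∅]
Lookup 298: h=4, probe 4,5 → slot 5 empty, not found.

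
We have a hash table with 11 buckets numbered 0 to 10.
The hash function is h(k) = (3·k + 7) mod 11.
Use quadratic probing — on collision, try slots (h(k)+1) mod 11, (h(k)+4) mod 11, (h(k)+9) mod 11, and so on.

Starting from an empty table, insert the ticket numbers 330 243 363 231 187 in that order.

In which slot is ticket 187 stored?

Insert 330: h=7, slot 7 empty => index 7.
Insert 243: h=10, slot 10 empty => index 10.
Insert 363: h=7, slot 7 occupied => index 8.
Insert 231: h=7, slots 7,8 occupied => index 0.
Insert 187: h=7, slots 7,8,0 occupied => index 5.
Table: [231, -, -, -, -, 187, -, 330, 363, -, 243]

5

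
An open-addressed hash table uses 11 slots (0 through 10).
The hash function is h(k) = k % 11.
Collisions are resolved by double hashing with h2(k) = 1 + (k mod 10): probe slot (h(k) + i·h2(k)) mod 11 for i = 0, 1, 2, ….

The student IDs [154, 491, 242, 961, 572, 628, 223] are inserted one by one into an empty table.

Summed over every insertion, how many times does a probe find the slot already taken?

7

154: h=0 -> slot 0
491: h=7 -> slot 7
242: h=0, h2=3, probe 0,3 -> slot 3
961: h=4 -> slot 4
572: h=0, h2=3, probe 0,3,6 -> slot 6
628: h=1 -> slot 1
223: h=3, h2=4, probe 3,7,0,4,8 -> slot 8
Table: [154, 628, -, 242, 961, -, 572, 491, 223, -, -]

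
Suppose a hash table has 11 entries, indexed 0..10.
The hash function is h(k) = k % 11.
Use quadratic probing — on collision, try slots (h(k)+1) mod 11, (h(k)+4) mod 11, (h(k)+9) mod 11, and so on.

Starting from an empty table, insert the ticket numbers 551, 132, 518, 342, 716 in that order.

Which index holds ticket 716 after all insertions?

10

Insert 551: h=1, slot 1 empty => index 1.
Insert 132: h=0, slot 0 empty => index 0.
Insert 518: h=1, slot 1 occupied => index 2.
Insert 342: h=1, slots 1,2 occupied => index 5.
Insert 716: h=1, slots 1,2,5 occupied => index 10.
Table: [132, 551, 518, —, —, 342, —, —, —, —, 716]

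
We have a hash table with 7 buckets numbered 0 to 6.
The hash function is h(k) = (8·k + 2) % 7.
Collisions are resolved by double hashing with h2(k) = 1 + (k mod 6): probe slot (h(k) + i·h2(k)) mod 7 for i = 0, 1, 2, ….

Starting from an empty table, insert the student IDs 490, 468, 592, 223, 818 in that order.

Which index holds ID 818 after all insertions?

490: h=2 → slot 2
468: h=1 → slot 1
592: h=6 → slot 6
223: h=1, h2=2, probe 1,3 → slot 3
818: h=1, h2=3, probe 1,4 → slot 4
Table: [., 468, 490, 223, 818, ., 592]

4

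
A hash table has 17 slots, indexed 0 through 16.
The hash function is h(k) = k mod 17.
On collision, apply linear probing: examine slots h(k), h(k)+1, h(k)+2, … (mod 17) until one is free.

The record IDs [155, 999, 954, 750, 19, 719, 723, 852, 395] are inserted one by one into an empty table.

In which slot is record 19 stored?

Insert 155: h=2, slot 2 empty => index 2.
Insert 999: h=13, slot 13 empty => index 13.
Insert 954: h=2, slot 2 occupied => index 3.
Insert 750: h=2, slots 2,3 occupied => index 4.
Insert 19: h=2, slots 2,3,4 occupied => index 5.
Insert 719: h=5, slot 5 occupied => index 6.
Insert 723: h=9, slot 9 empty => index 9.
Insert 852: h=2, slots 2,3,4,5,6 occupied => index 7.
Insert 395: h=4, slots 4,5,6,7 occupied => index 8.
Table: [-, -, 155, 954, 750, 19, 719, 852, 395, 723, -, -, -, 999, -, -, -]

5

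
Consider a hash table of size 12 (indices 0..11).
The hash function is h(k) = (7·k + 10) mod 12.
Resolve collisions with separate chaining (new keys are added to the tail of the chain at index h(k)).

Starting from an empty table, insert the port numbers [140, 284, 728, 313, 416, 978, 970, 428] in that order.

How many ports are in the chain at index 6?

5

140 -> bucket 6
284 -> bucket 6 (collision)
728 -> bucket 6 (collision)
313 -> bucket 5
416 -> bucket 6 (collision)
978 -> bucket 4
970 -> bucket 8
428 -> bucket 6 (collision)
Final buckets:
0: .
1: .
2: .
3: .
4: 978
5: 313
6: 140 -> 284 -> 728 -> 416 -> 428
7: .
8: 970
9: .
10: .
11: .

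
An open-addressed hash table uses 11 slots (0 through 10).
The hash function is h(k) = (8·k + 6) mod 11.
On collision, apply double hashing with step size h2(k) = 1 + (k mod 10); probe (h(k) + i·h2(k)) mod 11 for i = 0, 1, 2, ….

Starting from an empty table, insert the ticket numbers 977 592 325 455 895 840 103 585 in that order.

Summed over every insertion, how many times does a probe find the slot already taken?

7

977: h=1 -> slot 1
592: h=1, h2=3, probe 1,4 -> slot 4
325: h=10 -> slot 10
455: h=5 -> slot 5
895: h=5, h2=6, probe 5,0 -> slot 0
840: h=5, h2=1, probe 5,6 -> slot 6
103: h=5, h2=4, probe 5,9 -> slot 9
585: h=0, h2=6, probe 0,6,1,7 -> slot 7
Table: [895, 977, ., ., 592, 455, 840, 585, ., 103, 325]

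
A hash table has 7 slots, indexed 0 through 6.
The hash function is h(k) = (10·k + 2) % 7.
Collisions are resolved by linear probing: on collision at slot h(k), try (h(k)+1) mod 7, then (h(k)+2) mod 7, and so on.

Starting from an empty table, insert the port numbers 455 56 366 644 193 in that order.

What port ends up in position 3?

455: h=2 → slot 2
56: h=2, probe 2,3 → slot 3
366: h=1 → slot 1
644: h=2, probe 2,3,4 → slot 4
193: h=0 → slot 0
Table: [193, 366, 455, 56, 644, ∅, ∅]

56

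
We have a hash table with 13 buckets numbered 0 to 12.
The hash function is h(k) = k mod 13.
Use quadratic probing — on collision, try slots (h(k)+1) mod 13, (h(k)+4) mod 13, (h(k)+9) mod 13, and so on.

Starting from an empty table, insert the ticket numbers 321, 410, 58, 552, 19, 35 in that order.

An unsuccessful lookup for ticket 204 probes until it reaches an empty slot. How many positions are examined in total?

321: h=9 -> slot 9
410: h=7 -> slot 7
58: h=6 -> slot 6
552: h=6, probe 6,7,10 -> slot 10
19: h=6, probe 6,7,10,2 -> slot 2
35: h=9, probe 9,10,0 -> slot 0
Table: [35, _, 19, _, _, _, 58, 410, _, 321, 552, _, _]
Lookup 204: h=9, probe 9,10,0,5 → slot 5 empty, not found.

4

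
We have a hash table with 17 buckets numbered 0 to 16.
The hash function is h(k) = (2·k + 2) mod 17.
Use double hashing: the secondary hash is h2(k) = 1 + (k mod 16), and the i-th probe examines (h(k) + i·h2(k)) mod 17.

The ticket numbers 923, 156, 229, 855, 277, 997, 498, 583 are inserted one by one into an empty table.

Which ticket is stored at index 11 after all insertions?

583

923: h=12 -> slot 12
156: h=8 -> slot 8
229: h=1 -> slot 1
855: h=12, h2=8, probe 12,3 -> slot 3
277: h=12, h2=6, probe 12,1,7 -> slot 7
997: h=7, h2=6, probe 7,13 -> slot 13
498: h=12, h2=3, probe 12,15 -> slot 15
583: h=12, h2=8, probe 12,3,11 -> slot 11
Table: [_, 229, _, 855, _, _, _, 277, 156, _, _, 583, 923, 997, _, 498, _]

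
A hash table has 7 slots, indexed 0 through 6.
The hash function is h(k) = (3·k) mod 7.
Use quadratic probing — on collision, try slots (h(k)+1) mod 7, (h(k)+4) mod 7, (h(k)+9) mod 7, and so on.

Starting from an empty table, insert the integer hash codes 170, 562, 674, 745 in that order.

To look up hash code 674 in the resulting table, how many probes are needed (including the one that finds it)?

170 hashes to 6; slot 6 is free => place at 6.
562 hashes to 6; 6 taken => place at 0.
674 hashes to 6; 6,0 taken => place at 3.
745 hashes to 2; slot 2 is free => place at 2.
Table: [562, —, 745, 674, —, —, 170]
Lookup 674: h=6, probe 6,0,3 → found at 3.

3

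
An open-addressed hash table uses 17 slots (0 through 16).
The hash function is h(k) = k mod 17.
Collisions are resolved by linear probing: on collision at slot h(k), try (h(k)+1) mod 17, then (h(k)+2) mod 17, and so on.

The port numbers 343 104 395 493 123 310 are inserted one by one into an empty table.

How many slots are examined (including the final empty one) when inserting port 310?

Insert 343: h=3, slot 3 empty => index 3.
Insert 104: h=2, slot 2 empty => index 2.
Insert 395: h=4, slot 4 empty => index 4.
Insert 493: h=0, slot 0 empty => index 0.
Insert 123: h=4, slot 4 occupied => index 5.
Insert 310: h=4, slots 4,5 occupied => index 6.
Table: [493, _, 104, 343, 395, 123, 310, _, _, _, _, _, _, _, _, _, _]

3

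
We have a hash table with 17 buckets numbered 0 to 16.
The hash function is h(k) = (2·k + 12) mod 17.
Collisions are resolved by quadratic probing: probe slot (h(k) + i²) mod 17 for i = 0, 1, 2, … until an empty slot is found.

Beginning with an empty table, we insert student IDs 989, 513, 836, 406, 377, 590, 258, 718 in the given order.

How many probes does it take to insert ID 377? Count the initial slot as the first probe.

4

989: h=1 -> slot 1
513: h=1, probe 1,2 -> slot 2
836: h=1, probe 1,2,5 -> slot 5
406: h=8 -> slot 8
377: h=1, probe 1,2,5,10 -> slot 10
590: h=2, probe 2,3 -> slot 3
258: h=1, probe 1,2,5,10,0 -> slot 0
718: h=3, probe 3,4 -> slot 4
Table: [258, 989, 513, 590, 718, 836, ., ., 406, ., 377, ., ., ., ., ., .]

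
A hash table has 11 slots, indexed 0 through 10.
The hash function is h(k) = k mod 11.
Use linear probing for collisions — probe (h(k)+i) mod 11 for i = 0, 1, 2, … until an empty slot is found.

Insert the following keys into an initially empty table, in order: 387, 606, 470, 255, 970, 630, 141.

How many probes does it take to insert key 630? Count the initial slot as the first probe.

Insert 387: h=2, slot 2 empty -> index 2.
Insert 606: h=1, slot 1 empty -> index 1.
Insert 470: h=8, slot 8 empty -> index 8.
Insert 255: h=2, slot 2 occupied -> index 3.
Insert 970: h=2, slots 2,3 occupied -> index 4.
Insert 630: h=3, slots 3,4 occupied -> index 5.
Insert 141: h=9, slot 9 empty -> index 9.
Table: [-, 606, 387, 255, 970, 630, -, -, 470, 141, -]

3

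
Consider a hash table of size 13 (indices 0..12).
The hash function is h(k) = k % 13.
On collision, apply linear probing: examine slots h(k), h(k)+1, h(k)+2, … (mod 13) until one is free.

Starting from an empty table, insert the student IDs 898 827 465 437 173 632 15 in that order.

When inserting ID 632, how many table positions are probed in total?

898: h=1 => slot 1
827: h=8 => slot 8
465: h=10 => slot 10
437: h=8, probe 8,9 => slot 9
173: h=4 => slot 4
632: h=8, probe 8,9,10,11 => slot 11
15: h=2 => slot 2
Table: [_, 898, 15, _, 173, _, _, _, 827, 437, 465, 632, _]

4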